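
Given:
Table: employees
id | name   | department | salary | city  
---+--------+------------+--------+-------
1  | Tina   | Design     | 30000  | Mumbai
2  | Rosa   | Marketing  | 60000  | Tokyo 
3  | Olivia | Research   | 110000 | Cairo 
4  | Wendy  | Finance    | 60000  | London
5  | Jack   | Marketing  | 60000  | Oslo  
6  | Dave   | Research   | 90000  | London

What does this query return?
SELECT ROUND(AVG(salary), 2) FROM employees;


SUM(salary) = 410000
COUNT = 6
ROUND(AVG, 2) = ROUND(410000 / 6, 2) = 68333.33

68333.33


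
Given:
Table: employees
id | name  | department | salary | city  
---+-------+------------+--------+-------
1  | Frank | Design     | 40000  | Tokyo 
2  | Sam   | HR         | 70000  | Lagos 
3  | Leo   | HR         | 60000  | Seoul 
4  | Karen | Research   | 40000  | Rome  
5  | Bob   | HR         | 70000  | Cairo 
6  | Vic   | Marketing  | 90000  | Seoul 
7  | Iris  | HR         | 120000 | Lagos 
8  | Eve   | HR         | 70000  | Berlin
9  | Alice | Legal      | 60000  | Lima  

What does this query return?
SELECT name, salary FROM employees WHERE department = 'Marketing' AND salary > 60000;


Filtering: department = 'Marketing' AND salary > 60000
Matching: 1 rows

1 rows:
Vic, 90000


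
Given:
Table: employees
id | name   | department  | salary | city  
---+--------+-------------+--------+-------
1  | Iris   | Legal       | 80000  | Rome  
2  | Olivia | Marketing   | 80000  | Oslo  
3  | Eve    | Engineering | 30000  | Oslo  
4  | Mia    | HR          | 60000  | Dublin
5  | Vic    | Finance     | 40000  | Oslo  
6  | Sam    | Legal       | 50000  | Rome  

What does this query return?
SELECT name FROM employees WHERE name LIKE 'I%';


LIKE 'I%' matches names starting with 'I'
Matching: 1

1 rows:
Iris


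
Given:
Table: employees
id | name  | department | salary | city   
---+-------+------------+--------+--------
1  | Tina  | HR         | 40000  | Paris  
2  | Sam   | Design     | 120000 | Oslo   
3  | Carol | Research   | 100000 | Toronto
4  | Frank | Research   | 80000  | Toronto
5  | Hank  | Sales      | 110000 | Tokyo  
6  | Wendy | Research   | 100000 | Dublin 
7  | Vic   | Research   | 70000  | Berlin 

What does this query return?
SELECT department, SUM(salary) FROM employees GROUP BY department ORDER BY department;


Summing salary within each department:
  Design: 120000 = 120000
  HR: 40000 = 40000
  Research: 100000 + 80000 + 100000 + 70000 = 350000
  Sales: 110000 = 110000


4 groups:
Design, 120000
HR, 40000
Research, 350000
Sales, 110000


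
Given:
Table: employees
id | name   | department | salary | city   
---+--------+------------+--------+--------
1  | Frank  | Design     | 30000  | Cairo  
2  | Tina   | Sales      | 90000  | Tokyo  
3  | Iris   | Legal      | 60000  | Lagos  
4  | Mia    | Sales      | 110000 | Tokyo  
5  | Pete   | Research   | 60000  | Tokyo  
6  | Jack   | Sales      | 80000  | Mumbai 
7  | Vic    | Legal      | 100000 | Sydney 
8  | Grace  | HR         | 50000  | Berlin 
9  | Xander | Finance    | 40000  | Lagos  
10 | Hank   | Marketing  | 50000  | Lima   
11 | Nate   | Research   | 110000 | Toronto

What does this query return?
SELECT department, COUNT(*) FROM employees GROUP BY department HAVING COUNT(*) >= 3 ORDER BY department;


Groups with count >= 3:
  Sales: 3 -> PASS
  Design: 1 -> filtered out
  Finance: 1 -> filtered out
  HR: 1 -> filtered out
  Legal: 2 -> filtered out
  Marketing: 1 -> filtered out
  Research: 2 -> filtered out


1 groups:
Sales, 3


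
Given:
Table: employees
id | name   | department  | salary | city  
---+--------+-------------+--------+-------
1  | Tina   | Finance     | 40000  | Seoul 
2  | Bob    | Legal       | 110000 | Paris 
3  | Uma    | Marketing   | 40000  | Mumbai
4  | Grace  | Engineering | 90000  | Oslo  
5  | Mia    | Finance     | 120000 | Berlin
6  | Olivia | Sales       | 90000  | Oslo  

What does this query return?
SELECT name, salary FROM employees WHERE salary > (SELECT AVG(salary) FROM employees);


Subquery: AVG(salary) = 81666.67
Filtering: salary > 81666.67
  Bob (110000) -> MATCH
  Grace (90000) -> MATCH
  Mia (120000) -> MATCH
  Olivia (90000) -> MATCH


4 rows:
Bob, 110000
Grace, 90000
Mia, 120000
Olivia, 90000


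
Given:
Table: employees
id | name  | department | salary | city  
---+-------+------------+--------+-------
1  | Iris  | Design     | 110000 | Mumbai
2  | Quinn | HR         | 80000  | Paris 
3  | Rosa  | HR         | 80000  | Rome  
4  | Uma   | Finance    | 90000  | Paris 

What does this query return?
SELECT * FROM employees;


SELECT * returns all 4 rows with all columns

4 rows:
1, Iris, Design, 110000, Mumbai
2, Quinn, HR, 80000, Paris
3, Rosa, HR, 80000, Rome
4, Uma, Finance, 90000, Paris


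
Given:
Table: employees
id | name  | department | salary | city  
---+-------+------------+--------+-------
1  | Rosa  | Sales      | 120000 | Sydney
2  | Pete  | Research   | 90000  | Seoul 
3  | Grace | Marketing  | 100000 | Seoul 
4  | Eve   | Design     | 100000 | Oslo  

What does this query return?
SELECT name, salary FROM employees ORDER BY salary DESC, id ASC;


Sorting by salary DESC, then id ASC for ties

4 rows:
Rosa, 120000
Grace, 100000
Eve, 100000
Pete, 90000


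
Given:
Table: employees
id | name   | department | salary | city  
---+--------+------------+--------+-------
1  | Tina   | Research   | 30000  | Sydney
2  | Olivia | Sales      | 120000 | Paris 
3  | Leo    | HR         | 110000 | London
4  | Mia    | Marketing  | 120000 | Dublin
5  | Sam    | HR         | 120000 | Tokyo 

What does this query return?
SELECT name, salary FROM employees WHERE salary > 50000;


Filtering: salary > 50000
Matching: 4 rows

4 rows:
Olivia, 120000
Leo, 110000
Mia, 120000
Sam, 120000


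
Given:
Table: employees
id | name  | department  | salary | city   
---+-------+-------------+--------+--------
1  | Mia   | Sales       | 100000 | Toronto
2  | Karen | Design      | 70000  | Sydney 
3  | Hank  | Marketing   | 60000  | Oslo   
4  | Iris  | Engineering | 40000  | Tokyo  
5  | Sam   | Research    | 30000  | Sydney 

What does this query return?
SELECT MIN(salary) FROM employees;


Salaries: 100000, 70000, 60000, 40000, 30000
MIN = 30000

30000


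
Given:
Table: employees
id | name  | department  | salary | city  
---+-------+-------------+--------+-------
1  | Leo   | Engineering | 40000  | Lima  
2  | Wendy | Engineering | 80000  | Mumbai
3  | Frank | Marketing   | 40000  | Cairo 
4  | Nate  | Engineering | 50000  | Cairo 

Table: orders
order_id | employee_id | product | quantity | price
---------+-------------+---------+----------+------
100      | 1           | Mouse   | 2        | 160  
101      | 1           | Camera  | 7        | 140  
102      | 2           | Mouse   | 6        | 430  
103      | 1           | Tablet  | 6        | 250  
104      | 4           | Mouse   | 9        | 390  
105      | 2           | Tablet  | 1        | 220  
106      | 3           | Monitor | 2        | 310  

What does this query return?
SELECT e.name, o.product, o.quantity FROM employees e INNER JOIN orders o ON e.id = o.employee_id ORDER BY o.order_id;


Joining employees.id = orders.employee_id:
  employee Leo (id=1) -> order Mouse
  employee Leo (id=1) -> order Camera
  employee Wendy (id=2) -> order Mouse
  employee Leo (id=1) -> order Tablet
  employee Nate (id=4) -> order Mouse
  employee Wendy (id=2) -> order Tablet
  employee Frank (id=3) -> order Monitor


7 rows:
Leo, Mouse, 2
Leo, Camera, 7
Wendy, Mouse, 6
Leo, Tablet, 6
Nate, Mouse, 9
Wendy, Tablet, 1
Frank, Monitor, 2


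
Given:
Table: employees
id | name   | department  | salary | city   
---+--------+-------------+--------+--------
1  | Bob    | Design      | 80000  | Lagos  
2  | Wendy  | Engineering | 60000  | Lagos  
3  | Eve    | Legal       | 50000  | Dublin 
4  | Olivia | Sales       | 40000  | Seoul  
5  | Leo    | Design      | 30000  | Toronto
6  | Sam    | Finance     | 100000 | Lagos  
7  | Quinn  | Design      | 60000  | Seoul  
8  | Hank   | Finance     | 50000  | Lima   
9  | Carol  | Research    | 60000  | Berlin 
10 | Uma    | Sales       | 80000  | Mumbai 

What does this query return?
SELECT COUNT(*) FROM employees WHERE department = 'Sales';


Counting rows where department = 'Sales'
  Olivia -> MATCH
  Uma -> MATCH


2


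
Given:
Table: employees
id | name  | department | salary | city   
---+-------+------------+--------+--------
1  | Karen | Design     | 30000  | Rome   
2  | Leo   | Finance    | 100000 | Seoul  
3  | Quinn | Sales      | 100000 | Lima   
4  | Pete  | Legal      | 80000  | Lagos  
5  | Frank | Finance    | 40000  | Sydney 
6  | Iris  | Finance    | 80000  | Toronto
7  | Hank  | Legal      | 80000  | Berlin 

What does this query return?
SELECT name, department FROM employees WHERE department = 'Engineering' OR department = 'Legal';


Filtering: department = 'Engineering' OR 'Legal'
Matching: 2 rows

2 rows:
Pete, Legal
Hank, Legal


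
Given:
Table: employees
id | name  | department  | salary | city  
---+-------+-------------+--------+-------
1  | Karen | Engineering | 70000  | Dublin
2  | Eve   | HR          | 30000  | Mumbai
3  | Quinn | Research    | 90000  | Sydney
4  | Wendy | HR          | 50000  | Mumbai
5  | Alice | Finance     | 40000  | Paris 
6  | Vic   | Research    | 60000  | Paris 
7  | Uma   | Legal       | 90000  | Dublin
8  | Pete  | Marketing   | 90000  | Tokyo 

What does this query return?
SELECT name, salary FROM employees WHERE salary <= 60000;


Filtering: salary <= 60000
Matching: 4 rows

4 rows:
Eve, 30000
Wendy, 50000
Alice, 40000
Vic, 60000


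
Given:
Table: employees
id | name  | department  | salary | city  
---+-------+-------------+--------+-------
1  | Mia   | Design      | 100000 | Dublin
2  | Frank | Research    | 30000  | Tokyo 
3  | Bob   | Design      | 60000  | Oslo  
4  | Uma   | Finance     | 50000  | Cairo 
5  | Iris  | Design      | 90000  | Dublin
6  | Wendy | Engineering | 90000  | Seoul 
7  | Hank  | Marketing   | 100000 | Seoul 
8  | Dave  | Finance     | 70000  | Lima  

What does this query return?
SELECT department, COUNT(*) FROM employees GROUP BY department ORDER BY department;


Assigning each row to its department group:
  Mia -> Design
  Frank -> Research
  Bob -> Design
  Uma -> Finance
  Iris -> Design
  Wendy -> Engineering
  Hank -> Marketing
  Dave -> Finance


5 groups:
Design, 3
Engineering, 1
Finance, 2
Marketing, 1
Research, 1


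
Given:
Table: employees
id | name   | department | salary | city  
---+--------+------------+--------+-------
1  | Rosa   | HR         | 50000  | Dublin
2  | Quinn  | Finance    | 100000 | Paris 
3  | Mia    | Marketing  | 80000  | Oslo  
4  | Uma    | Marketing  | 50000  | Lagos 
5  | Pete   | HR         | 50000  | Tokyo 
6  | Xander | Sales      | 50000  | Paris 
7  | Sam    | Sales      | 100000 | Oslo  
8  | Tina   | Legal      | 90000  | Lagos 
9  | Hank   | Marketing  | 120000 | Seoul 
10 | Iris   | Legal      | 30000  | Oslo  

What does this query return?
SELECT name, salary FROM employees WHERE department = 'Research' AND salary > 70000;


Filtering: department = 'Research' AND salary > 70000
Matching: 0 rows

Empty result set (0 rows)


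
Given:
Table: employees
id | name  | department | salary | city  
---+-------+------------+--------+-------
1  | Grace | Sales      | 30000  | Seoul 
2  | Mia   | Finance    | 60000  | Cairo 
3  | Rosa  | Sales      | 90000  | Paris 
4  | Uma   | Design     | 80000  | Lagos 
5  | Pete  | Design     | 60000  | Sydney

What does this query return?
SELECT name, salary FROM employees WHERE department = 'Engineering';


Filtering: department = 'Engineering'
Matching rows: 0

Empty result set (0 rows)


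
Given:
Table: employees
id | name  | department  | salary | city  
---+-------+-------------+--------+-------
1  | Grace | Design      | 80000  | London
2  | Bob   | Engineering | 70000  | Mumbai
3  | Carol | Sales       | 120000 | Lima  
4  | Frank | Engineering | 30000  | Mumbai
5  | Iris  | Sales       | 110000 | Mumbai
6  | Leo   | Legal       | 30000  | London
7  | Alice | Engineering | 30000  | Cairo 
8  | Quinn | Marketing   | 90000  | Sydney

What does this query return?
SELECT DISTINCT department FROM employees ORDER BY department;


All 'department' values (row order): Design, Engineering, Sales, Engineering, Sales, Legal, Engineering, Marketing
Removing duplicates leaves 5 unique value(s).

5 values:
Design
Engineering
Legal
Marketing
Sales


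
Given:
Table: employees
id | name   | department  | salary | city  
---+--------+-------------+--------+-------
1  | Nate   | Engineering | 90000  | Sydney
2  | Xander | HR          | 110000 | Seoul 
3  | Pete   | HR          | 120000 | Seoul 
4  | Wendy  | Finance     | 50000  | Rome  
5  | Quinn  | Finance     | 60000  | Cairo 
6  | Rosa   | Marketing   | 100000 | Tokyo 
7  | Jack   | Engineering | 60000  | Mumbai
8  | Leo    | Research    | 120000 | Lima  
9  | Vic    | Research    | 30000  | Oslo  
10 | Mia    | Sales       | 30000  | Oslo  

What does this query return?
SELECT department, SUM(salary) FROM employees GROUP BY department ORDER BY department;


Summing salary within each department:
  Engineering: 90000 + 60000 = 150000
  Finance: 50000 + 60000 = 110000
  HR: 110000 + 120000 = 230000
  Marketing: 100000 = 100000
  Research: 120000 + 30000 = 150000
  Sales: 30000 = 30000


6 groups:
Engineering, 150000
Finance, 110000
HR, 230000
Marketing, 100000
Research, 150000
Sales, 30000


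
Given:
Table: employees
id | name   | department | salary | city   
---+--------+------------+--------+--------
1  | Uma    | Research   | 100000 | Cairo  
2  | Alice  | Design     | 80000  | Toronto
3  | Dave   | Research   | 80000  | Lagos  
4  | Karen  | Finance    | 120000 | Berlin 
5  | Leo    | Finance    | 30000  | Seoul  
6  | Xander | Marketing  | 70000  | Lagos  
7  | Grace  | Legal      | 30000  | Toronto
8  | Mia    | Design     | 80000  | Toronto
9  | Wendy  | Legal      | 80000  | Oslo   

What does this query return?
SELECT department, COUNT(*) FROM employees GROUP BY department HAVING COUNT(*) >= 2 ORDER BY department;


Groups with count >= 2:
  Design: 2 -> PASS
  Finance: 2 -> PASS
  Legal: 2 -> PASS
  Research: 2 -> PASS
  Marketing: 1 -> filtered out


4 groups:
Design, 2
Finance, 2
Legal, 2
Research, 2


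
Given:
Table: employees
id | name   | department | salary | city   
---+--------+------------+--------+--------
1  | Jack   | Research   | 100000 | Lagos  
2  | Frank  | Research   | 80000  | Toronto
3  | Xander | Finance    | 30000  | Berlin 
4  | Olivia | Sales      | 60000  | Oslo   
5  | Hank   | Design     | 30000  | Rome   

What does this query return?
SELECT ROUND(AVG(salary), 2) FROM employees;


SUM(salary) = 300000
COUNT = 5
ROUND(AVG, 2) = ROUND(300000 / 5, 2) = 60000.0

60000.0


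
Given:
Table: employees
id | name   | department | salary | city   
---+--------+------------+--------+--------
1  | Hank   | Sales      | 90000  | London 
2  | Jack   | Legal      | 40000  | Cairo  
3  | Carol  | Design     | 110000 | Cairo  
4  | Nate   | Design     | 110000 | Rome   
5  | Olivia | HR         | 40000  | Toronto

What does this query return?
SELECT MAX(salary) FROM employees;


Salaries: 90000, 40000, 110000, 110000, 40000
MAX = 110000

110000


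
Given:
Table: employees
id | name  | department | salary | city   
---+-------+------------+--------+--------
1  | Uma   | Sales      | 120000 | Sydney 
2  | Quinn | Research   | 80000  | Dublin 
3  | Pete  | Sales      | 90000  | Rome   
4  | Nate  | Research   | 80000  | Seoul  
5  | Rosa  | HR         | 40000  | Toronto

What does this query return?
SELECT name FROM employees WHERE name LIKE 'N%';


LIKE 'N%' matches names starting with 'N'
Matching: 1

1 rows:
Nate


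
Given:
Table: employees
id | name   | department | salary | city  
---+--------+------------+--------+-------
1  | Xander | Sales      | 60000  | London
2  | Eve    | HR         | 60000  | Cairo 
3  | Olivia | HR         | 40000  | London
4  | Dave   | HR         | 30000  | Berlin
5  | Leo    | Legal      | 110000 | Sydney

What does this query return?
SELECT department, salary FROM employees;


Projecting columns: department, salary

5 rows:
Sales, 60000
HR, 60000
HR, 40000
HR, 30000
Legal, 110000


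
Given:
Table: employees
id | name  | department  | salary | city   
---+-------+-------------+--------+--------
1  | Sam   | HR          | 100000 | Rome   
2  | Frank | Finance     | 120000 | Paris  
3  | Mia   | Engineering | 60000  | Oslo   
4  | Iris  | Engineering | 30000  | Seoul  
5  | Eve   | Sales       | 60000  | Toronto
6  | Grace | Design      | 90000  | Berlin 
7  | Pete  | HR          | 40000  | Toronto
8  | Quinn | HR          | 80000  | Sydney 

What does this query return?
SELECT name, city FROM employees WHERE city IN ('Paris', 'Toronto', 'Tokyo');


Filtering: city IN ('Paris', 'Toronto', 'Tokyo')
Matching: 3 rows

3 rows:
Frank, Paris
Eve, Toronto
Pete, Toronto


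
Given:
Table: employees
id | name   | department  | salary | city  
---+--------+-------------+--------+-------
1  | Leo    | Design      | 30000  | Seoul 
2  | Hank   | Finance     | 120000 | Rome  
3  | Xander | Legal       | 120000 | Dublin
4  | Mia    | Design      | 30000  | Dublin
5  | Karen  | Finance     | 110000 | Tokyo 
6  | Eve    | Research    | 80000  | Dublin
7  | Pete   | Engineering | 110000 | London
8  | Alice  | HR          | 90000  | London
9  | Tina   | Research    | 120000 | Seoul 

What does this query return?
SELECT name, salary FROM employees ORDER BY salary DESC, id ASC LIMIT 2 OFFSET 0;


Sort by salary DESC (id ASC tiebreak), then skip 0 and take 2
Rows 1 through 2

2 rows:
Hank, 120000
Xander, 120000


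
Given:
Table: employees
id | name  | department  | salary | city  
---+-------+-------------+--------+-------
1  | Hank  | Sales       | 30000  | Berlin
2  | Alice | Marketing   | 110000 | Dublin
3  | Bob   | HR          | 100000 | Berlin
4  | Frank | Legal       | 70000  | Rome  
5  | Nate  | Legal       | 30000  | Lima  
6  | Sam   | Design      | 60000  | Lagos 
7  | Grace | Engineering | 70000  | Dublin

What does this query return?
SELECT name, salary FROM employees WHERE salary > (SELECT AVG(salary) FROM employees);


Subquery: AVG(salary) = 67142.86
Filtering: salary > 67142.86
  Alice (110000) -> MATCH
  Bob (100000) -> MATCH
  Frank (70000) -> MATCH
  Grace (70000) -> MATCH


4 rows:
Alice, 110000
Bob, 100000
Frank, 70000
Grace, 70000


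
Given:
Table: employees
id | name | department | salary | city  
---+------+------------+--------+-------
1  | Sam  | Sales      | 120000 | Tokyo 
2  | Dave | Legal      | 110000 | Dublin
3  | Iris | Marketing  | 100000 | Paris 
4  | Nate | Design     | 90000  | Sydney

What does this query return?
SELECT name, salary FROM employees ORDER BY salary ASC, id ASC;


Sorting by salary ASC, then id ASC for ties

4 rows:
Nate, 90000
Iris, 100000
Dave, 110000
Sam, 120000


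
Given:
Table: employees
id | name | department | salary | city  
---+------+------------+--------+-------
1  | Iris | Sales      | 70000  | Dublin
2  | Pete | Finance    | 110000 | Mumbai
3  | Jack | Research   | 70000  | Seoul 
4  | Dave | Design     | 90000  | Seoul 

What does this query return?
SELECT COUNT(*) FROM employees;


COUNT(*) counts all rows

4


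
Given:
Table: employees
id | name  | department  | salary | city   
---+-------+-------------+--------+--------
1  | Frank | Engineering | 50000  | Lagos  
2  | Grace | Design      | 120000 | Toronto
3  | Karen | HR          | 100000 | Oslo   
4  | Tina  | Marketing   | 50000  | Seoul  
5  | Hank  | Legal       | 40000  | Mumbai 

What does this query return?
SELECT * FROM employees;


SELECT * returns all 5 rows with all columns

5 rows:
1, Frank, Engineering, 50000, Lagos
2, Grace, Design, 120000, Toronto
3, Karen, HR, 100000, Oslo
4, Tina, Marketing, 50000, Seoul
5, Hank, Legal, 40000, Mumbai


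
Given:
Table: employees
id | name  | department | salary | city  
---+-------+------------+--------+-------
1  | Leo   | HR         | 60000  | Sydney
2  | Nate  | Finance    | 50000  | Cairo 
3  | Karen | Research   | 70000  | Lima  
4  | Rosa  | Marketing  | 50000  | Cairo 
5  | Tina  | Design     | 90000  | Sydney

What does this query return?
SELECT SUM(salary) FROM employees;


SUM(salary) = 60000 + 50000 + 70000 + 50000 + 90000 = 320000

320000


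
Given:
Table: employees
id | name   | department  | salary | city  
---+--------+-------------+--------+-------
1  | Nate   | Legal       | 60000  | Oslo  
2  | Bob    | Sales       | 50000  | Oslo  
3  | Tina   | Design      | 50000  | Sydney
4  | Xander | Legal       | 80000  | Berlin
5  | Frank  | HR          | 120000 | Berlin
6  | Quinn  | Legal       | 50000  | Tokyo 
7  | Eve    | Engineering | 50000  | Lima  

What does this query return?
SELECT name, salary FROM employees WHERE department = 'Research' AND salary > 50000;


Filtering: department = 'Research' AND salary > 50000
Matching: 0 rows

Empty result set (0 rows)


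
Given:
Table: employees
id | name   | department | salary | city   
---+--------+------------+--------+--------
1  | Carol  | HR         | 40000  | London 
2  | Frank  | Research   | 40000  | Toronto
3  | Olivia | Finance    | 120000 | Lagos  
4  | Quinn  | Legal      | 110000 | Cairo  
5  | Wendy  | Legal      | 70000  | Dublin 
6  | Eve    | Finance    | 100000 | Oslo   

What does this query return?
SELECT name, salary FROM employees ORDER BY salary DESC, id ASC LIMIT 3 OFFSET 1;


Sort by salary DESC (id ASC tiebreak), then skip 1 and take 3
Rows 2 through 4

3 rows:
Quinn, 110000
Eve, 100000
Wendy, 70000


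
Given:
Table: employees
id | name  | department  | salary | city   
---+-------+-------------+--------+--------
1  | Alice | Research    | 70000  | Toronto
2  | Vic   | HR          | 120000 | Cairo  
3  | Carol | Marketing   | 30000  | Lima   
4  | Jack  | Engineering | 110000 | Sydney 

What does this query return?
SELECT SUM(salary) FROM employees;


SUM(salary) = 70000 + 120000 + 30000 + 110000 = 330000

330000


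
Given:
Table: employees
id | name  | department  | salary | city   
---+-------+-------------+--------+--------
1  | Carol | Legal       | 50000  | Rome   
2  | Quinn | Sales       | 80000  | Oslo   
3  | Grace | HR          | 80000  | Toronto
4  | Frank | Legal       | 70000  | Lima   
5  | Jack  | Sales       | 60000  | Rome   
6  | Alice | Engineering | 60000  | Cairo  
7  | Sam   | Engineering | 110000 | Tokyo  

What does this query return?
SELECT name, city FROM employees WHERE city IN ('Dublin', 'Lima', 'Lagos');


Filtering: city IN ('Dublin', 'Lima', 'Lagos')
Matching: 1 rows

1 rows:
Frank, Lima


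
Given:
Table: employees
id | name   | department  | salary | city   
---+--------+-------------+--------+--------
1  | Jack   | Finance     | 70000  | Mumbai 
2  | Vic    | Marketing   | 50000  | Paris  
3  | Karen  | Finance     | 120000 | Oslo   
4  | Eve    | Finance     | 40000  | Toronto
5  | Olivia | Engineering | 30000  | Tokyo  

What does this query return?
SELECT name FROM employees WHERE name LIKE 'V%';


LIKE 'V%' matches names starting with 'V'
Matching: 1

1 rows:
Vic


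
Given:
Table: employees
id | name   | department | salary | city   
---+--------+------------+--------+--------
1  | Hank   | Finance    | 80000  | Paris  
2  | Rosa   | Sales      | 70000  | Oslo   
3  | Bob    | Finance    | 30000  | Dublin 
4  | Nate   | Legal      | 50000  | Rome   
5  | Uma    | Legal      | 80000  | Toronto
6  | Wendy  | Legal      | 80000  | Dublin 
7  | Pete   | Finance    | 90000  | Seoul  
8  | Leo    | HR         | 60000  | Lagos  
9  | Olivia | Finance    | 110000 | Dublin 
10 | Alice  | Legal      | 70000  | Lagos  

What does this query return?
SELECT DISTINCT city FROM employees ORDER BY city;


All 'city' values (row order): Paris, Oslo, Dublin, Rome, Toronto, Dublin, Seoul, Lagos, Dublin, Lagos
Removing duplicates leaves 7 unique value(s).

7 values:
Dublin
Lagos
Oslo
Paris
Rome
Seoul
Toronto


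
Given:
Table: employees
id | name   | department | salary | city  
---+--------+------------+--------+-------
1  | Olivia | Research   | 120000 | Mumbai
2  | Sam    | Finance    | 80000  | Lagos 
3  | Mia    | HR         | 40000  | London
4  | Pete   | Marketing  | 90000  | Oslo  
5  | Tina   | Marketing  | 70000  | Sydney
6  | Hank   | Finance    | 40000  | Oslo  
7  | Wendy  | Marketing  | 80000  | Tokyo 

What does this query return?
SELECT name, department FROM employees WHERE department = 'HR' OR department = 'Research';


Filtering: department = 'HR' OR 'Research'
Matching: 2 rows

2 rows:
Olivia, Research
Mia, HR


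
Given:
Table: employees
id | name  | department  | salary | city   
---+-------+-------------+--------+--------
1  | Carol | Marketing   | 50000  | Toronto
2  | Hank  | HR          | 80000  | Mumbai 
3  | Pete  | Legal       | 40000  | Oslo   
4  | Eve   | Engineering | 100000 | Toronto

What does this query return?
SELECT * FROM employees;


SELECT * returns all 4 rows with all columns

4 rows:
1, Carol, Marketing, 50000, Toronto
2, Hank, HR, 80000, Mumbai
3, Pete, Legal, 40000, Oslo
4, Eve, Engineering, 100000, Toronto


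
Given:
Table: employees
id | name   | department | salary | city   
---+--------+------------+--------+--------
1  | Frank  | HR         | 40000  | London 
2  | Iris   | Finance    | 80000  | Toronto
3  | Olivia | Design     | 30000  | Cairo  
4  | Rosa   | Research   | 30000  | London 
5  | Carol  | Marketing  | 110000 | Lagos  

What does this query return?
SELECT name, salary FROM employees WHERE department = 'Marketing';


Filtering: department = 'Marketing'
Matching rows: 1

1 rows:
Carol, 110000


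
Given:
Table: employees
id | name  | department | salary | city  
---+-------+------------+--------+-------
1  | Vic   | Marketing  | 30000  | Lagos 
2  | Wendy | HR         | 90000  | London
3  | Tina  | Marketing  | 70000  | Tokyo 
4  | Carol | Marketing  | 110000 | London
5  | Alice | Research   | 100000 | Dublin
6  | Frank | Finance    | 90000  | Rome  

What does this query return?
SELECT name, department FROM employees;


Projecting columns: name, department

6 rows:
Vic, Marketing
Wendy, HR
Tina, Marketing
Carol, Marketing
Alice, Research
Frank, Finance


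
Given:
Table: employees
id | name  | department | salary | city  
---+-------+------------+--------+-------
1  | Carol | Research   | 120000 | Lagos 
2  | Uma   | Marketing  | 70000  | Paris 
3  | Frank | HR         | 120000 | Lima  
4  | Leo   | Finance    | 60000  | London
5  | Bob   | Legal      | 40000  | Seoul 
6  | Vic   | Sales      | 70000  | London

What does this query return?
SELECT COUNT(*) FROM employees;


COUNT(*) counts all rows

6


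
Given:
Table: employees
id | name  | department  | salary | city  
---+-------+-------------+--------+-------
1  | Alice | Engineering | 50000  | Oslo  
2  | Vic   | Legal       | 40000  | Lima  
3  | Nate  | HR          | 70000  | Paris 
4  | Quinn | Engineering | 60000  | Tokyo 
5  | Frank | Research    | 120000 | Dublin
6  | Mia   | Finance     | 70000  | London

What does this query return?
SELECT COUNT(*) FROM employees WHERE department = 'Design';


Counting rows where department = 'Design'


0


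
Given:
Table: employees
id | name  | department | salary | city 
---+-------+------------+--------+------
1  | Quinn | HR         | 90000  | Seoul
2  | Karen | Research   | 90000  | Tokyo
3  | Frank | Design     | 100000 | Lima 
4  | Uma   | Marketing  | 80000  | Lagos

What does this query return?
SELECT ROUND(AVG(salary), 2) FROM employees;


SUM(salary) = 360000
COUNT = 4
ROUND(AVG, 2) = ROUND(360000 / 4, 2) = 90000.0

90000.0


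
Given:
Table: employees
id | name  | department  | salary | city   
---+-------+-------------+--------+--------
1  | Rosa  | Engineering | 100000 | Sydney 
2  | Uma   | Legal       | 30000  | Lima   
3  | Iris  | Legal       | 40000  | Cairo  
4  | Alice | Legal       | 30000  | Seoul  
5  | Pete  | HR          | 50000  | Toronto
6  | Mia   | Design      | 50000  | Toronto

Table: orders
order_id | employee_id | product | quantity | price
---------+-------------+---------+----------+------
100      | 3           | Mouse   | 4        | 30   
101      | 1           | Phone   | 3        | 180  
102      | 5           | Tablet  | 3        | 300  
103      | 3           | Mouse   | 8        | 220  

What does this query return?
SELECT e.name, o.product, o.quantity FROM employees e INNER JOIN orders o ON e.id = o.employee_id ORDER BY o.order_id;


Joining employees.id = orders.employee_id:
  employee Iris (id=3) -> order Mouse
  employee Rosa (id=1) -> order Phone
  employee Pete (id=5) -> order Tablet
  employee Iris (id=3) -> order Mouse


4 rows:
Iris, Mouse, 4
Rosa, Phone, 3
Pete, Tablet, 3
Iris, Mouse, 8


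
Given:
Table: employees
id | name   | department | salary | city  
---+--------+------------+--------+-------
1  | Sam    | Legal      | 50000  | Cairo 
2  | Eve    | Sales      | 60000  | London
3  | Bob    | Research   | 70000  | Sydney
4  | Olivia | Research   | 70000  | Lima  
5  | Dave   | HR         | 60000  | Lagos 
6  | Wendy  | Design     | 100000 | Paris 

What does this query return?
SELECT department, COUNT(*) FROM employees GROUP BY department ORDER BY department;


Assigning each row to its department group:
  Sam -> Legal
  Eve -> Sales
  Bob -> Research
  Olivia -> Research
  Dave -> HR
  Wendy -> Design


5 groups:
Design, 1
HR, 1
Legal, 1
Research, 2
Sales, 1


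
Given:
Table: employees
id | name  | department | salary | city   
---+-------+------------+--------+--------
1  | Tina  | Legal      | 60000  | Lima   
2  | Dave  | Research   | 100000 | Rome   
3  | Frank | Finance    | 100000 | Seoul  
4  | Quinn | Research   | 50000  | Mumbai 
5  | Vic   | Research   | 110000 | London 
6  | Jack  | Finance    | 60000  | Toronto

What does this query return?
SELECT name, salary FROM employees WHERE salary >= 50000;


Filtering: salary >= 50000
Matching: 6 rows

6 rows:
Tina, 60000
Dave, 100000
Frank, 100000
Quinn, 50000
Vic, 110000
Jack, 60000


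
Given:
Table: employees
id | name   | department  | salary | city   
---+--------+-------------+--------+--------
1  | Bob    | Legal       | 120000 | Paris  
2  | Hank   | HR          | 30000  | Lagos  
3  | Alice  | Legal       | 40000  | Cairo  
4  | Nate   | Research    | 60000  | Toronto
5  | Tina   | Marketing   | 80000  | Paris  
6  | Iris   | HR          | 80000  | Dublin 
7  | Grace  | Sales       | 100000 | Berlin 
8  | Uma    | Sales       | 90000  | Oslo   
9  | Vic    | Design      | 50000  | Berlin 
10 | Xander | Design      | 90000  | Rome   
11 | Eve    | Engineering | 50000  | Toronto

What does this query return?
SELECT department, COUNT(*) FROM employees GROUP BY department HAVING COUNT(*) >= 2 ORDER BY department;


Groups with count >= 2:
  Design: 2 -> PASS
  HR: 2 -> PASS
  Legal: 2 -> PASS
  Sales: 2 -> PASS
  Engineering: 1 -> filtered out
  Marketing: 1 -> filtered out
  Research: 1 -> filtered out


4 groups:
Design, 2
HR, 2
Legal, 2
Sales, 2


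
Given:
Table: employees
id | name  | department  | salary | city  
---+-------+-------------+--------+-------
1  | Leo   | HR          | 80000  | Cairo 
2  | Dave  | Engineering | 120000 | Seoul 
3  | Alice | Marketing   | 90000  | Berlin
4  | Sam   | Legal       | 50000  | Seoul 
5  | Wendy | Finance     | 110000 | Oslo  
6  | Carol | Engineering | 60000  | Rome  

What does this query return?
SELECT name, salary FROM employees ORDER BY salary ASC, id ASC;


Sorting by salary ASC, then id ASC for ties

6 rows:
Sam, 50000
Carol, 60000
Leo, 80000
Alice, 90000
Wendy, 110000
Dave, 120000


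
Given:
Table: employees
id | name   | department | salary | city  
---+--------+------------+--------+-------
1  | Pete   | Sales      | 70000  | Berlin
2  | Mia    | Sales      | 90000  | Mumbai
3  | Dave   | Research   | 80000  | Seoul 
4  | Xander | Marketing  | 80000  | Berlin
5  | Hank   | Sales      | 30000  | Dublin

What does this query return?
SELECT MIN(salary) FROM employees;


Salaries: 70000, 90000, 80000, 80000, 30000
MIN = 30000

30000


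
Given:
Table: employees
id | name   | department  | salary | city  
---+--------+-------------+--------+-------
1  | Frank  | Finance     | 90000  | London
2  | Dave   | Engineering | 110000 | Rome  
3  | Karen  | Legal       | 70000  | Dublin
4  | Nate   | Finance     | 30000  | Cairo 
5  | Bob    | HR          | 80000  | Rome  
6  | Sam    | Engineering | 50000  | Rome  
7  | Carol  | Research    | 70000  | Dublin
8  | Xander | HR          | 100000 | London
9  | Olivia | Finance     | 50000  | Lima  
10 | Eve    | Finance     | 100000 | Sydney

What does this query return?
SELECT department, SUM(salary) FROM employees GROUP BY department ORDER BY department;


Summing salary within each department:
  Engineering: 110000 + 50000 = 160000
  Finance: 90000 + 30000 + 50000 + 100000 = 270000
  HR: 80000 + 100000 = 180000
  Legal: 70000 = 70000
  Research: 70000 = 70000


5 groups:
Engineering, 160000
Finance, 270000
HR, 180000
Legal, 70000
Research, 70000


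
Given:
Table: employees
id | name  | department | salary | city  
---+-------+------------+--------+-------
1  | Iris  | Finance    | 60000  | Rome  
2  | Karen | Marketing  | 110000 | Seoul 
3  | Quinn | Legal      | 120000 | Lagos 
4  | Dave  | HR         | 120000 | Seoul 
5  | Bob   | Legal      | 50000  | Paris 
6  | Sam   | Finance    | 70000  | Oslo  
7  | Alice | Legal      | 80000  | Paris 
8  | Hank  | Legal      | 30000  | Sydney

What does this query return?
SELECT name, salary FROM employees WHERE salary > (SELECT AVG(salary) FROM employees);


Subquery: AVG(salary) = 80000.0
Filtering: salary > 80000.0
  Karen (110000) -> MATCH
  Quinn (120000) -> MATCH
  Dave (120000) -> MATCH


3 rows:
Karen, 110000
Quinn, 120000
Dave, 120000


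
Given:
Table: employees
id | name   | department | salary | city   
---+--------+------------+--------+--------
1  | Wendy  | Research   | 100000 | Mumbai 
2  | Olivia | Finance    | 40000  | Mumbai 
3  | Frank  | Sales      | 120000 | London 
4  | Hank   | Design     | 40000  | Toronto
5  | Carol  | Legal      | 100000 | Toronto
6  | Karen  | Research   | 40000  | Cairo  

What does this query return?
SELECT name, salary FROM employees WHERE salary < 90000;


Filtering: salary < 90000
Matching: 3 rows

3 rows:
Olivia, 40000
Hank, 40000
Karen, 40000


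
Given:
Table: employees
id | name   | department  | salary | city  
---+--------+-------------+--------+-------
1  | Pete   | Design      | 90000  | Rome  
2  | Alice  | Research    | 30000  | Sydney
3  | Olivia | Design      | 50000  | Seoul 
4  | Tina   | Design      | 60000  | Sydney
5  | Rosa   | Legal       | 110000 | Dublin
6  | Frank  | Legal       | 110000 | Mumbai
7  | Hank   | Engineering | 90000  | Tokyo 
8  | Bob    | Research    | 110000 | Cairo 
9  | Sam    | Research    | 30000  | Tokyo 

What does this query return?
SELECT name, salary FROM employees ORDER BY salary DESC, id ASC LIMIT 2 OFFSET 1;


Sort by salary DESC (id ASC tiebreak), then skip 1 and take 2
Rows 2 through 3

2 rows:
Frank, 110000
Bob, 110000


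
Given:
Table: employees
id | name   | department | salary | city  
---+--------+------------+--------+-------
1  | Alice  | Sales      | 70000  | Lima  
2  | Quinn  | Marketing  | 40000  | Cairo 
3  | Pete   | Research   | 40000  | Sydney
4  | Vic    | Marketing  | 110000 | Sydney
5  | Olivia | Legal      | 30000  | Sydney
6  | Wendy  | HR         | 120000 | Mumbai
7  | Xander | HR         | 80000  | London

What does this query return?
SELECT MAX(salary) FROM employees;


Salaries: 70000, 40000, 40000, 110000, 30000, 120000, 80000
MAX = 120000

120000


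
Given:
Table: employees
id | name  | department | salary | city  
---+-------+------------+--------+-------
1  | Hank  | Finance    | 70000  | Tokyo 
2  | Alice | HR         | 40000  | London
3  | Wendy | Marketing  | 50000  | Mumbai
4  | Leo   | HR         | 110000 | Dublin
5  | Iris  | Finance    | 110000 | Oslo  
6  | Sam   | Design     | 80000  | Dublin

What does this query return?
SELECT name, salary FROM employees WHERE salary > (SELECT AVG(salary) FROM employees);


Subquery: AVG(salary) = 76666.67
Filtering: salary > 76666.67
  Leo (110000) -> MATCH
  Iris (110000) -> MATCH
  Sam (80000) -> MATCH


3 rows:
Leo, 110000
Iris, 110000
Sam, 80000


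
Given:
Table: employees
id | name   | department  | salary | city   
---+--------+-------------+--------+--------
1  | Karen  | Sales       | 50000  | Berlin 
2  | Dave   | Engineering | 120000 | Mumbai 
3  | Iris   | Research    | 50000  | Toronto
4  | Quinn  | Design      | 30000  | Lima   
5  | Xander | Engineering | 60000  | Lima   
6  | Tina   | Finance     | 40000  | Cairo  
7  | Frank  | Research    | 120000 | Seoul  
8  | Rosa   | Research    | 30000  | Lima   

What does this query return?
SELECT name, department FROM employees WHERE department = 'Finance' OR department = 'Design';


Filtering: department = 'Finance' OR 'Design'
Matching: 2 rows

2 rows:
Quinn, Design
Tina, Finance


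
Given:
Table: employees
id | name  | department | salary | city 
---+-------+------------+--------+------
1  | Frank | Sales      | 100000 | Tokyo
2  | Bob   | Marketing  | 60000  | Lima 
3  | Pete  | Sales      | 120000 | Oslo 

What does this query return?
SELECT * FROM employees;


SELECT * returns all 3 rows with all columns

3 rows:
1, Frank, Sales, 100000, Tokyo
2, Bob, Marketing, 60000, Lima
3, Pete, Sales, 120000, Oslo


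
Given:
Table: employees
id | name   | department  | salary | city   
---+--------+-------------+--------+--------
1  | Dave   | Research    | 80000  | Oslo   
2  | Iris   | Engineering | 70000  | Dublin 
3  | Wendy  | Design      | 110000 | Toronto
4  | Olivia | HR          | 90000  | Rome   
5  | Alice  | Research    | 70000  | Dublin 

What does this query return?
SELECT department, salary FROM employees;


Projecting columns: department, salary

5 rows:
Research, 80000
Engineering, 70000
Design, 110000
HR, 90000
Research, 70000


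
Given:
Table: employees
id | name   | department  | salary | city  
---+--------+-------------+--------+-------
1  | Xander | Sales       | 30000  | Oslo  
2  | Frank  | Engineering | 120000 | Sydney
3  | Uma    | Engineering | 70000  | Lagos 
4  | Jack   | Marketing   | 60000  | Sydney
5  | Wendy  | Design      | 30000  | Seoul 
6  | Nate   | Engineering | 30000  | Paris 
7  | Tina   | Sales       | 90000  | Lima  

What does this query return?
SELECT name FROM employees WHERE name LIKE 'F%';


LIKE 'F%' matches names starting with 'F'
Matching: 1

1 rows:
Frank


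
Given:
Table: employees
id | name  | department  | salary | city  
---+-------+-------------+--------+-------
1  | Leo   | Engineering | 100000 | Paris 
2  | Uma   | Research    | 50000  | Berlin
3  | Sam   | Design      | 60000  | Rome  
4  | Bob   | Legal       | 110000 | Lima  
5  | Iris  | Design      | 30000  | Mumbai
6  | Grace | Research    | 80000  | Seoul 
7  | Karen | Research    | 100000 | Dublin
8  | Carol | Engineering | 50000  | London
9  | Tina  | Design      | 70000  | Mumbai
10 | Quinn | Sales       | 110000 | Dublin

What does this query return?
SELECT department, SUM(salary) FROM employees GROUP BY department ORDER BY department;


Summing salary within each department:
  Design: 60000 + 30000 + 70000 = 160000
  Engineering: 100000 + 50000 = 150000
  Legal: 110000 = 110000
  Research: 50000 + 80000 + 100000 = 230000
  Sales: 110000 = 110000


5 groups:
Design, 160000
Engineering, 150000
Legal, 110000
Research, 230000
Sales, 110000


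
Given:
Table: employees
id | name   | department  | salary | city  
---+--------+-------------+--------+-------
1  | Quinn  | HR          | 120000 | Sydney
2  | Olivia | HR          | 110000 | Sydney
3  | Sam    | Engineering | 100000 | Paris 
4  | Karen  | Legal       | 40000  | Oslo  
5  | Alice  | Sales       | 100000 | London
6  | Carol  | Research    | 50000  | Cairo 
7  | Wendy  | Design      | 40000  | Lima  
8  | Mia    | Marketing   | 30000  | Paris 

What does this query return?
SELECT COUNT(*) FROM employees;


COUNT(*) counts all rows

8
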